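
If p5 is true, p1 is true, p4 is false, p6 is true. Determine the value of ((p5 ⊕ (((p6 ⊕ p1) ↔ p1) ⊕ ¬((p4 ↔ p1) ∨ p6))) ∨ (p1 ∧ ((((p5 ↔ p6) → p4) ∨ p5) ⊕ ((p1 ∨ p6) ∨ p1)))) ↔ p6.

Substituting p5=True, p1=True, p4=False, p6=True:
p6 ⊕ p1 = True ⊕ True = False
(p6 ⊕ p1) ↔ p1 = False ↔ True = False
p4 ↔ p1 = False ↔ True = False
(p4 ↔ p1) ∨ p6 = False ∨ True = True
¬((p4 ↔ p1) ∨ p6) = ¬True = False
((p6 ⊕ p1) ↔ p1) ⊕ ¬((p4 ↔ p1) ∨ p6) = False ⊕ False = False
p5 ⊕ (((p6 ⊕ p1) ↔ p1) ⊕ ¬((p4 ↔ p1) ∨ p6)) = True ⊕ False = True
p5 ↔ p6 = True ↔ True = True
(p5 ↔ p6) → p4 = True → False = False
((p5 ↔ p6) → p4) ∨ p5 = False ∨ True = True
p1 ∨ p6 = True ∨ True = True
(p1 ∨ p6) ∨ p1 = True ∨ True = True
(((p5 ↔ p6) → p4) ∨ p5) ⊕ ((p1 ∨ p6) ∨ p1) = True ⊕ True = False
p1 ∧ ((((p5 ↔ p6) → p4) ∨ p5) ⊕ ((p1 ∨ p6) ∨ p1)) = True ∧ False = False
(p5 ⊕ (((p6 ⊕ p1) ↔ p1) ⊕ ¬((p4 ↔ p1) ∨ p6))) ∨ (p1 ∧ ((((p5 ↔ p6) → p4) ∨ p5) ⊕ ((p1 ∨ p6) ∨ p1))) = True ∨ False = True
((p5 ⊕ (((p6 ⊕ p1) ↔ p1) ⊕ ¬((p4 ↔ p1) ∨ p6))) ∨ (p1 ∧ ((((p5 ↔ p6) → p4) ∨ p5) ⊕ ((p1 ∨ p6) ∨ p1)))) ↔ p6 = True ↔ True = True

True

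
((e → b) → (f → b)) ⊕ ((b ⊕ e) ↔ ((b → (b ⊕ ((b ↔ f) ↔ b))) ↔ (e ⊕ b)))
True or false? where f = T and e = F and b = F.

Substituting f=T, e=F, b=F:
e → b = F → F = T
f → b = T → F = F
(e → b) → (f → b) = T → F = F
b ⊕ e = F ⊕ F = F
b ↔ f = F ↔ T = F
(b ↔ f) ↔ b = F ↔ F = T
b ⊕ ((b ↔ f) ↔ b) = F ⊕ T = T
b → (b ⊕ ((b ↔ f) ↔ b)) = F → T = T
e ⊕ b = F ⊕ F = F
(b → (b ⊕ ((b ↔ f) ↔ b))) ↔ (e ⊕ b) = T ↔ F = F
(b ⊕ e) ↔ ((b → (b ⊕ ((b ↔ f) ↔ b))) ↔ (e ⊕ b)) = F ↔ F = T
((e → b) → (f → b)) ⊕ ((b ⊕ e) ↔ ((b → (b ⊕ ((b ↔ f) ↔ b))) ↔ (e ⊕ b))) = F ⊕ T = T

T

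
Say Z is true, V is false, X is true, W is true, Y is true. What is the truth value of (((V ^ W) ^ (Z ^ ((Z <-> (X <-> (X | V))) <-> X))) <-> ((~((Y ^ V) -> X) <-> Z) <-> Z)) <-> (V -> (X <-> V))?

V ^ W = False ^ True = True
X | V = True | False = True
X <-> (X | V) = True <-> True = True
Z <-> (X <-> (X | V)) = True <-> True = True
(Z <-> (X <-> (X | V))) <-> X = True <-> True = True
Z ^ ((Z <-> (X <-> (X | V))) <-> X) = True ^ True = False
(V ^ W) ^ (Z ^ ((Z <-> (X <-> (X | V))) <-> X)) = True ^ False = True
Y ^ V = True ^ False = True
(Y ^ V) -> X = True -> True = True
~((Y ^ V) -> X) = ~True = False
~((Y ^ V) -> X) <-> Z = False <-> True = False
(~((Y ^ V) -> X) <-> Z) <-> Z = False <-> True = False
((V ^ W) ^ (Z ^ ((Z <-> (X <-> (X | V))) <-> X))) <-> ((~((Y ^ V) -> X) <-> Z) <-> Z) = True <-> False = False
X <-> V = True <-> False = False
V -> (X <-> V) = False -> False = True
(((V ^ W) ^ (Z ^ ((Z <-> (X <-> (X | V))) <-> X))) <-> ((~((Y ^ V) -> X) <-> Z) <-> Z)) <-> (V -> (X <-> V)) = False <-> True = False

False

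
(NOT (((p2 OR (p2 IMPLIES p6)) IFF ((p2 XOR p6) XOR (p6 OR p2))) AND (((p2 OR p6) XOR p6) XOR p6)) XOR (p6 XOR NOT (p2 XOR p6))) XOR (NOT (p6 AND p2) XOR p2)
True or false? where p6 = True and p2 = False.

True

Substituting p6=True, p2=False:
p2 IMPLIES p6 = False IMPLIES True = True
p2 OR (p2 IMPLIES p6) = False OR True = True
p2 XOR p6 = False XOR True = True
p6 OR p2 = True OR False = True
(p2 XOR p6) XOR (p6 OR p2) = True XOR True = False
(p2 OR (p2 IMPLIES p6)) IFF ((p2 XOR p6) XOR (p6 OR p2)) = True IFF False = False
p2 OR p6 = False OR True = True
(p2 OR p6) XOR p6 = True XOR True = False
((p2 OR p6) XOR p6) XOR p6 = False XOR True = True
((p2 OR (p2 IMPLIES p6)) IFF ((p2 XOR p6) XOR (p6 OR p2))) AND (((p2 OR p6) XOR p6) XOR p6) = False AND True = False
NOT (((p2 OR (p2 IMPLIES p6)) IFF ((p2 XOR p6) XOR (p6 OR p2))) AND (((p2 OR p6) XOR p6) XOR p6)) = NOT False = True
p2 XOR p6 = False XOR True = True
NOT (p2 XOR p6) = NOT True = False
p6 XOR NOT (p2 XOR p6) = True XOR False = True
NOT (((p2 OR (p2 IMPLIES p6)) IFF ((p2 XOR p6) XOR (p6 OR p2))) AND (((p2 OR p6) XOR p6) XOR p6)) XOR (p6 XOR NOT (p2 XOR p6)) = True XOR True = False
p6 AND p2 = True AND False = False
NOT (p6 AND p2) = NOT False = True
NOT (p6 AND p2) XOR p2 = True XOR False = True
(NOT (((p2 OR (p2 IMPLIES p6)) IFF ((p2 XOR p6) XOR (p6 OR p2))) AND (((p2 OR p6) XOR p6) XOR p6)) XOR (p6 XOR NOT (p2 XOR p6))) XOR (NOT (p6 AND p2) XOR p2) = False XOR True = True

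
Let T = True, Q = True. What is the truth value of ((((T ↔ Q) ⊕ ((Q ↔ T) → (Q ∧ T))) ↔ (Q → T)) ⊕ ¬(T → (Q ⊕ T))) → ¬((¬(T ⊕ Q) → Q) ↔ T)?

False

Substituting T=True, Q=True:
T ↔ Q = True ↔ True = True
Q ↔ T = True ↔ True = True
Q ∧ T = True ∧ True = True
(Q ↔ T) → (Q ∧ T) = True → True = True
(T ↔ Q) ⊕ ((Q ↔ T) → (Q ∧ T)) = True ⊕ True = False
Q → T = True → True = True
((T ↔ Q) ⊕ ((Q ↔ T) → (Q ∧ T))) ↔ (Q → T) = False ↔ True = False
Q ⊕ T = True ⊕ True = False
T → (Q ⊕ T) = True → False = False
¬(T → (Q ⊕ T)) = ¬False = True
(((T ↔ Q) ⊕ ((Q ↔ T) → (Q ∧ T))) ↔ (Q → T)) ⊕ ¬(T → (Q ⊕ T)) = False ⊕ True = True
T ⊕ Q = True ⊕ True = False
¬(T ⊕ Q) = ¬False = True
¬(T ⊕ Q) → Q = True → True = True
(¬(T ⊕ Q) → Q) ↔ T = True ↔ True = True
¬((¬(T ⊕ Q) → Q) ↔ T) = ¬True = False
((((T ↔ Q) ⊕ ((Q ↔ T) → (Q ∧ T))) ↔ (Q → T)) ⊕ ¬(T → (Q ⊕ T))) → ¬((¬(T ⊕ Q) → Q) ↔ T) = True → False = False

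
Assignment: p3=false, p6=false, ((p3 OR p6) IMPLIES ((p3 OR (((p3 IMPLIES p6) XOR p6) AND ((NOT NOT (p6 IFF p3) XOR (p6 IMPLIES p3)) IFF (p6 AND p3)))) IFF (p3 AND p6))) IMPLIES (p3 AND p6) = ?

p3 OR p6 = false OR false = false
p3 IMPLIES p6 = false IMPLIES false = true
(p3 IMPLIES p6) XOR p6 = true XOR false = true
p6 IFF p3 = false IFF false = true
NOT (p6 IFF p3) = NOT true = false
NOT NOT (p6 IFF p3) = NOT false = true
p6 IMPLIES p3 = false IMPLIES false = true
NOT NOT (p6 IFF p3) XOR (p6 IMPLIES p3) = true XOR true = false
p6 AND p3 = false AND false = false
(NOT NOT (p6 IFF p3) XOR (p6 IMPLIES p3)) IFF (p6 AND p3) = false IFF false = true
((p3 IMPLIES p6) XOR p6) AND ((NOT NOT (p6 IFF p3) XOR (p6 IMPLIES p3)) IFF (p6 AND p3)) = true AND true = true
p3 OR (((p3 IMPLIES p6) XOR p6) AND ((NOT NOT (p6 IFF p3) XOR (p6 IMPLIES p3)) IFF (p6 AND p3))) = false OR true = true
p3 AND p6 = false AND false = false
(p3 OR (((p3 IMPLIES p6) XOR p6) AND ((NOT NOT (p6 IFF p3) XOR (p6 IMPLIES p3)) IFF (p6 AND p3)))) IFF (p3 AND p6) = true IFF false = false
(p3 OR p6) IMPLIES ((p3 OR (((p3 IMPLIES p6) XOR p6) AND ((NOT NOT (p6 IFF p3) XOR (p6 IMPLIES p3)) IFF (p6 AND p3)))) IFF (p3 AND p6)) = false IMPLIES false = true
p3 AND p6 = false AND false = false
((p3 OR p6) IMPLIES ((p3 OR (((p3 IMPLIES p6) XOR p6) AND ((NOT NOT (p6 IFF p3) XOR (p6 IMPLIES p3)) IFF (p6 AND p3)))) IFF (p3 AND p6))) IMPLIES (p3 AND p6) = true IMPLIES false = false

false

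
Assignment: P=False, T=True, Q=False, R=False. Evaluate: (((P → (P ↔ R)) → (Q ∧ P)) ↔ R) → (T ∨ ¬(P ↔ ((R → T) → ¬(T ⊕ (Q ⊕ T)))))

True

P ↔ R = False ↔ False = True
P → (P ↔ R) = False → True = True
Q ∧ P = False ∧ False = False
(P → (P ↔ R)) → (Q ∧ P) = True → False = False
((P → (P ↔ R)) → (Q ∧ P)) ↔ R = False ↔ False = True
R → T = False → True = True
Q ⊕ T = False ⊕ True = True
T ⊕ (Q ⊕ T) = True ⊕ True = False
¬(T ⊕ (Q ⊕ T)) = ¬False = True
(R → T) → ¬(T ⊕ (Q ⊕ T)) = True → True = True
P ↔ ((R → T) → ¬(T ⊕ (Q ⊕ T))) = False ↔ True = False
¬(P ↔ ((R → T) → ¬(T ⊕ (Q ⊕ T)))) = ¬False = True
T ∨ ¬(P ↔ ((R → T) → ¬(T ⊕ (Q ⊕ T)))) = True ∨ True = True
(((P → (P ↔ R)) → (Q ∧ P)) ↔ R) → (T ∨ ¬(P ↔ ((R → T) → ¬(T ⊕ (Q ⊕ T))))) = True → True = True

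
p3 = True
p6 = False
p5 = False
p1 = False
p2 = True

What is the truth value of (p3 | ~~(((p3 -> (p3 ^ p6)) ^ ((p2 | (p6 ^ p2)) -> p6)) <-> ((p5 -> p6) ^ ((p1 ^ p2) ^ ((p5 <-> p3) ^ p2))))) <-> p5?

p3 ^ p6 = True ^ False = True
p3 -> (p3 ^ p6) = True -> True = True
p6 ^ p2 = False ^ True = True
p2 | (p6 ^ p2) = True | True = True
(p2 | (p6 ^ p2)) -> p6 = True -> False = False
(p3 -> (p3 ^ p6)) ^ ((p2 | (p6 ^ p2)) -> p6) = True ^ False = True
p5 -> p6 = False -> False = True
p1 ^ p2 = False ^ True = True
p5 <-> p3 = False <-> True = False
(p5 <-> p3) ^ p2 = False ^ True = True
(p1 ^ p2) ^ ((p5 <-> p3) ^ p2) = True ^ True = False
(p5 -> p6) ^ ((p1 ^ p2) ^ ((p5 <-> p3) ^ p2)) = True ^ False = True
((p3 -> (p3 ^ p6)) ^ ((p2 | (p6 ^ p2)) -> p6)) <-> ((p5 -> p6) ^ ((p1 ^ p2) ^ ((p5 <-> p3) ^ p2))) = True <-> True = True
~(((p3 -> (p3 ^ p6)) ^ ((p2 | (p6 ^ p2)) -> p6)) <-> ((p5 -> p6) ^ ((p1 ^ p2) ^ ((p5 <-> p3) ^ p2)))) = ~True = False
~~(((p3 -> (p3 ^ p6)) ^ ((p2 | (p6 ^ p2)) -> p6)) <-> ((p5 -> p6) ^ ((p1 ^ p2) ^ ((p5 <-> p3) ^ p2)))) = ~False = True
p3 | ~~(((p3 -> (p3 ^ p6)) ^ ((p2 | (p6 ^ p2)) -> p6)) <-> ((p5 -> p6) ^ ((p1 ^ p2) ^ ((p5 <-> p3) ^ p2)))) = True | True = True
(p3 | ~~(((p3 -> (p3 ^ p6)) ^ ((p2 | (p6 ^ p2)) -> p6)) <-> ((p5 -> p6) ^ ((p1 ^ p2) ^ ((p5 <-> p3) ^ p2))))) <-> p5 = True <-> False = False

False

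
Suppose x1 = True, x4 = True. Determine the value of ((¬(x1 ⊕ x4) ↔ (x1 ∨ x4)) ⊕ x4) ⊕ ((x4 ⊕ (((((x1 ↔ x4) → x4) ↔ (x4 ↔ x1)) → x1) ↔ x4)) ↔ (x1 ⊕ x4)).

x1 ⊕ x4 = True ⊕ True = False
¬(x1 ⊕ x4) = ¬False = True
x1 ∨ x4 = True ∨ True = True
¬(x1 ⊕ x4) ↔ (x1 ∨ x4) = True ↔ True = True
(¬(x1 ⊕ x4) ↔ (x1 ∨ x4)) ⊕ x4 = True ⊕ True = False
x1 ↔ x4 = True ↔ True = True
(x1 ↔ x4) → x4 = True → True = True
x4 ↔ x1 = True ↔ True = True
((x1 ↔ x4) → x4) ↔ (x4 ↔ x1) = True ↔ True = True
(((x1 ↔ x4) → x4) ↔ (x4 ↔ x1)) → x1 = True → True = True
((((x1 ↔ x4) → x4) ↔ (x4 ↔ x1)) → x1) ↔ x4 = True ↔ True = True
x4 ⊕ (((((x1 ↔ x4) → x4) ↔ (x4 ↔ x1)) → x1) ↔ x4) = True ⊕ True = False
x1 ⊕ x4 = True ⊕ True = False
(x4 ⊕ (((((x1 ↔ x4) → x4) ↔ (x4 ↔ x1)) → x1) ↔ x4)) ↔ (x1 ⊕ x4) = False ↔ False = True
((¬(x1 ⊕ x4) ↔ (x1 ∨ x4)) ⊕ x4) ⊕ ((x4 ⊕ (((((x1 ↔ x4) → x4) ↔ (x4 ↔ x1)) → x1) ↔ x4)) ↔ (x1 ⊕ x4)) = False ⊕ True = True

True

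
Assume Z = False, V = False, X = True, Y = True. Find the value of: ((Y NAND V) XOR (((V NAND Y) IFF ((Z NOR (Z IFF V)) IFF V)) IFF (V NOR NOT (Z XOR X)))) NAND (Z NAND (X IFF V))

True

Substituting Z=False, V=False, X=True, Y=True:
Y NAND V = True NAND False = True
V NAND Y = False NAND True = True
Z IFF V = False IFF False = True
Z NOR (Z IFF V) = False NOR True = False
(Z NOR (Z IFF V)) IFF V = False IFF False = True
(V NAND Y) IFF ((Z NOR (Z IFF V)) IFF V) = True IFF True = True
Z XOR X = False XOR True = True
NOT (Z XOR X) = NOT True = False
V NOR NOT (Z XOR X) = False NOR False = True
((V NAND Y) IFF ((Z NOR (Z IFF V)) IFF V)) IFF (V NOR NOT (Z XOR X)) = True IFF True = True
(Y NAND V) XOR (((V NAND Y) IFF ((Z NOR (Z IFF V)) IFF V)) IFF (V NOR NOT (Z XOR X))) = True XOR True = False
X IFF V = True IFF False = False
Z NAND (X IFF V) = False NAND False = True
((Y NAND V) XOR (((V NAND Y) IFF ((Z NOR (Z IFF V)) IFF V)) IFF (V NOR NOT (Z XOR X)))) NAND (Z NAND (X IFF V)) = False NAND True = True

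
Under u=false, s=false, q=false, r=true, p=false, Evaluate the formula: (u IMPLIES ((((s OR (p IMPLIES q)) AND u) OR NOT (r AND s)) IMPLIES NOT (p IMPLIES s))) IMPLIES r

true

p IMPLIES q = false IMPLIES false = true
s OR (p IMPLIES q) = false OR true = true
(s OR (p IMPLIES q)) AND u = true AND false = false
r AND s = true AND false = false
NOT (r AND s) = NOT false = true
((s OR (p IMPLIES q)) AND u) OR NOT (r AND s) = false OR true = true
p IMPLIES s = false IMPLIES false = true
NOT (p IMPLIES s) = NOT true = false
(((s OR (p IMPLIES q)) AND u) OR NOT (r AND s)) IMPLIES NOT (p IMPLIES s) = true IMPLIES false = false
u IMPLIES ((((s OR (p IMPLIES q)) AND u) OR NOT (r AND s)) IMPLIES NOT (p IMPLIES s)) = false IMPLIES false = true
(u IMPLIES ((((s OR (p IMPLIES q)) AND u) OR NOT (r AND s)) IMPLIES NOT (p IMPLIES s))) IMPLIES r = true IMPLIES true = true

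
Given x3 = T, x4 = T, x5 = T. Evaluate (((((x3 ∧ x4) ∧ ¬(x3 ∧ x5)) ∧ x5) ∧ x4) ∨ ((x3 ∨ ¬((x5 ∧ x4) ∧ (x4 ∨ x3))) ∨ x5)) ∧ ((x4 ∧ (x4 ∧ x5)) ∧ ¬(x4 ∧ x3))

x3 ∧ x4 = T ∧ T = T
x3 ∧ x5 = T ∧ T = T
¬(x3 ∧ x5) = ¬T = F
(x3 ∧ x4) ∧ ¬(x3 ∧ x5) = T ∧ F = F
((x3 ∧ x4) ∧ ¬(x3 ∧ x5)) ∧ x5 = F ∧ T = F
(((x3 ∧ x4) ∧ ¬(x3 ∧ x5)) ∧ x5) ∧ x4 = F ∧ T = F
x5 ∧ x4 = T ∧ T = T
x4 ∨ x3 = T ∨ T = T
(x5 ∧ x4) ∧ (x4 ∨ x3) = T ∧ T = T
¬((x5 ∧ x4) ∧ (x4 ∨ x3)) = ¬T = F
x3 ∨ ¬((x5 ∧ x4) ∧ (x4 ∨ x3)) = T ∨ F = T
(x3 ∨ ¬((x5 ∧ x4) ∧ (x4 ∨ x3))) ∨ x5 = T ∨ T = T
((((x3 ∧ x4) ∧ ¬(x3 ∧ x5)) ∧ x5) ∧ x4) ∨ ((x3 ∨ ¬((x5 ∧ x4) ∧ (x4 ∨ x3))) ∨ x5) = F ∨ T = T
x4 ∧ x5 = T ∧ T = T
x4 ∧ (x4 ∧ x5) = T ∧ T = T
x4 ∧ x3 = T ∧ T = T
¬(x4 ∧ x3) = ¬T = F
(x4 ∧ (x4 ∧ x5)) ∧ ¬(x4 ∧ x3) = T ∧ F = F
(((((x3 ∧ x4) ∧ ¬(x3 ∧ x5)) ∧ x5) ∧ x4) ∨ ((x3 ∨ ¬((x5 ∧ x4) ∧ (x4 ∨ x3))) ∨ x5)) ∧ ((x4 ∧ (x4 ∧ x5)) ∧ ¬(x4 ∧ x3)) = T ∧ F = F

F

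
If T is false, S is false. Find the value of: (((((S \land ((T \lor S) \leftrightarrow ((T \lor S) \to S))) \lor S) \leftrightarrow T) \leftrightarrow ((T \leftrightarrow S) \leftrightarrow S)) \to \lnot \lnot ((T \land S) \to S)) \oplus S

T \lor S = \text{False} \lor \text{False} = \text{False}
T \lor S = \text{False} \lor \text{False} = \text{False}
(T \lor S) \to S = \text{False} \to \text{False} = \text{True}
(T \lor S) \leftrightarrow ((T \lor S) \to S) = \text{False} \leftrightarrow \text{True} = \text{False}
S \land ((T \lor S) \leftrightarrow ((T \lor S) \to S)) = \text{False} \land \text{False} = \text{False}
(S \land ((T \lor S) \leftrightarrow ((T \lor S) \to S))) \lor S = \text{False} \lor \text{False} = \text{False}
((S \land ((T \lor S) \leftrightarrow ((T \lor S) \to S))) \lor S) \leftrightarrow T = \text{False} \leftrightarrow \text{False} = \text{True}
T \leftrightarrow S = \text{False} \leftrightarrow \text{False} = \text{True}
(T \leftrightarrow S) \leftrightarrow S = \text{True} \leftrightarrow \text{False} = \text{False}
(((S \land ((T \lor S) \leftrightarrow ((T \lor S) \to S))) \lor S) \leftrightarrow T) \leftrightarrow ((T \leftrightarrow S) \leftrightarrow S) = \text{True} \leftrightarrow \text{False} = \text{False}
T \land S = \text{False} \land \text{False} = \text{False}
(T \land S) \to S = \text{False} \to \text{False} = \text{True}
\lnot ((T \land S) \to S) = \lnot \text{True} = \text{False}
\lnot \lnot ((T \land S) \to S) = \lnot \text{False} = \text{True}
((((S \land ((T \lor S) \leftrightarrow ((T \lor S) \to S))) \lor S) \leftrightarrow T) \leftrightarrow ((T \leftrightarrow S) \leftrightarrow S)) \to \lnot \lnot ((T \land S) \to S) = \text{False} \to \text{True} = \text{True}
(((((S \land ((T \lor S) \leftrightarrow ((T \lor S) \to S))) \lor S) \leftrightarrow T) \leftrightarrow ((T \leftrightarrow S) \leftrightarrow S)) \to \lnot \lnot ((T \land S) \to S)) \oplus S = \text{True} \oplus \text{False} = \text{True}

\text{True}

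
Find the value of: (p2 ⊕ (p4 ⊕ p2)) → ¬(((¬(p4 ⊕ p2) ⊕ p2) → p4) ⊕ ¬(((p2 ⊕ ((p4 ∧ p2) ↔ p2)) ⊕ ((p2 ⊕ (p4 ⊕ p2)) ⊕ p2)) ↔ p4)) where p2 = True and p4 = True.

p4 ⊕ p2 = True ⊕ True = False
p2 ⊕ (p4 ⊕ p2) = True ⊕ False = True
p4 ⊕ p2 = True ⊕ True = False
¬(p4 ⊕ p2) = ¬False = True
¬(p4 ⊕ p2) ⊕ p2 = True ⊕ True = False
(¬(p4 ⊕ p2) ⊕ p2) → p4 = False → True = True
p4 ∧ p2 = True ∧ True = True
(p4 ∧ p2) ↔ p2 = True ↔ True = True
p2 ⊕ ((p4 ∧ p2) ↔ p2) = True ⊕ True = False
p4 ⊕ p2 = True ⊕ True = False
p2 ⊕ (p4 ⊕ p2) = True ⊕ False = True
(p2 ⊕ (p4 ⊕ p2)) ⊕ p2 = True ⊕ True = False
(p2 ⊕ ((p4 ∧ p2) ↔ p2)) ⊕ ((p2 ⊕ (p4 ⊕ p2)) ⊕ p2) = False ⊕ False = False
((p2 ⊕ ((p4 ∧ p2) ↔ p2)) ⊕ ((p2 ⊕ (p4 ⊕ p2)) ⊕ p2)) ↔ p4 = False ↔ True = False
¬(((p2 ⊕ ((p4 ∧ p2) ↔ p2)) ⊕ ((p2 ⊕ (p4 ⊕ p2)) ⊕ p2)) ↔ p4) = ¬False = True
((¬(p4 ⊕ p2) ⊕ p2) → p4) ⊕ ¬(((p2 ⊕ ((p4 ∧ p2) ↔ p2)) ⊕ ((p2 ⊕ (p4 ⊕ p2)) ⊕ p2)) ↔ p4) = True ⊕ True = False
¬(((¬(p4 ⊕ p2) ⊕ p2) → p4) ⊕ ¬(((p2 ⊕ ((p4 ∧ p2) ↔ p2)) ⊕ ((p2 ⊕ (p4 ⊕ p2)) ⊕ p2)) ↔ p4)) = ¬False = True
(p2 ⊕ (p4 ⊕ p2)) → ¬(((¬(p4 ⊕ p2) ⊕ p2) → p4) ⊕ ¬(((p2 ⊕ ((p4 ∧ p2) ↔ p2)) ⊕ ((p2 ⊕ (p4 ⊕ p2)) ⊕ p2)) ↔ p4)) = True → True = True

True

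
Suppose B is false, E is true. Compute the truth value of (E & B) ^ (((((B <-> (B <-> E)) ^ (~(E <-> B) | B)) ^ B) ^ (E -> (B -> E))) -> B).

E & B = True & False = False
B <-> E = False <-> True = False
B <-> (B <-> E) = False <-> False = True
E <-> B = True <-> False = False
~(E <-> B) = ~False = True
~(E <-> B) | B = True | False = True
(B <-> (B <-> E)) ^ (~(E <-> B) | B) = True ^ True = False
((B <-> (B <-> E)) ^ (~(E <-> B) | B)) ^ B = False ^ False = False
B -> E = False -> True = True
E -> (B -> E) = True -> True = True
(((B <-> (B <-> E)) ^ (~(E <-> B) | B)) ^ B) ^ (E -> (B -> E)) = False ^ True = True
((((B <-> (B <-> E)) ^ (~(E <-> B) | B)) ^ B) ^ (E -> (B -> E))) -> B = True -> False = False
(E & B) ^ (((((B <-> (B <-> E)) ^ (~(E <-> B) | B)) ^ B) ^ (E -> (B -> E))) -> B) = False ^ False = False

False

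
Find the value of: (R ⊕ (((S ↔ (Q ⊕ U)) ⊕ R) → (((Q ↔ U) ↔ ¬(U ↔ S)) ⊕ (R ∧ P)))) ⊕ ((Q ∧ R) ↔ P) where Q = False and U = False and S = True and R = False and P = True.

Q ⊕ U = False ⊕ False = False
S ↔ (Q ⊕ U) = True ↔ False = False
(S ↔ (Q ⊕ U)) ⊕ R = False ⊕ False = False
Q ↔ U = False ↔ False = True
U ↔ S = False ↔ True = False
¬(U ↔ S) = ¬False = True
(Q ↔ U) ↔ ¬(U ↔ S) = True ↔ True = True
R ∧ P = False ∧ True = False
((Q ↔ U) ↔ ¬(U ↔ S)) ⊕ (R ∧ P) = True ⊕ False = True
((S ↔ (Q ⊕ U)) ⊕ R) → (((Q ↔ U) ↔ ¬(U ↔ S)) ⊕ (R ∧ P)) = False → True = True
R ⊕ (((S ↔ (Q ⊕ U)) ⊕ R) → (((Q ↔ U) ↔ ¬(U ↔ S)) ⊕ (R ∧ P))) = False ⊕ True = True
Q ∧ R = False ∧ False = False
(Q ∧ R) ↔ P = False ↔ True = False
(R ⊕ (((S ↔ (Q ⊕ U)) ⊕ R) → (((Q ↔ U) ↔ ¬(U ↔ S)) ⊕ (R ∧ P)))) ⊕ ((Q ∧ R) ↔ P) = True ⊕ False = True

True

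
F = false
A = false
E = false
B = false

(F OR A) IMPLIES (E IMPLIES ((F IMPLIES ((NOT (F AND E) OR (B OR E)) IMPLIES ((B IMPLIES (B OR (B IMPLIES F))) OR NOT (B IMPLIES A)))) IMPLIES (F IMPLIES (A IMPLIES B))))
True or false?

Substituting F=false, A=false, E=false, B=false:
F OR A = false OR false = false
F AND E = false AND false = false
NOT (F AND E) = NOT false = true
B OR E = false OR false = false
NOT (F AND E) OR (B OR E) = true OR false = true
B IMPLIES F = false IMPLIES false = true
B OR (B IMPLIES F) = false OR true = true
B IMPLIES (B OR (B IMPLIES F)) = false IMPLIES true = true
B IMPLIES A = false IMPLIES false = true
NOT (B IMPLIES A) = NOT true = false
(B IMPLIES (B OR (B IMPLIES F))) OR NOT (B IMPLIES A) = true OR false = true
(NOT (F AND E) OR (B OR E)) IMPLIES ((B IMPLIES (B OR (B IMPLIES F))) OR NOT (B IMPLIES A)) = true IMPLIES true = true
F IMPLIES ((NOT (F AND E) OR (B OR E)) IMPLIES ((B IMPLIES (B OR (B IMPLIES F))) OR NOT (B IMPLIES A))) = false IMPLIES true = true
A IMPLIES B = false IMPLIES false = true
F IMPLIES (A IMPLIES B) = false IMPLIES true = true
(F IMPLIES ((NOT (F AND E) OR (B OR E)) IMPLIES ((B IMPLIES (B OR (B IMPLIES F))) OR NOT (B IMPLIES A)))) IMPLIES (F IMPLIES (A IMPLIES B)) = true IMPLIES true = true
E IMPLIES ((F IMPLIES ((NOT (F AND E) OR (B OR E)) IMPLIES ((B IMPLIES (B OR (B IMPLIES F))) OR NOT (B IMPLIES A)))) IMPLIES (F IMPLIES (A IMPLIES B))) = false IMPLIES true = true
(F OR A) IMPLIES (E IMPLIES ((F IMPLIES ((NOT (F AND E) OR (B OR E)) IMPLIES ((B IMPLIES (B OR (B IMPLIES F))) OR NOT (B IMPLIES A)))) IMPLIES (F IMPLIES (A IMPLIES B)))) = false IMPLIES true = true

true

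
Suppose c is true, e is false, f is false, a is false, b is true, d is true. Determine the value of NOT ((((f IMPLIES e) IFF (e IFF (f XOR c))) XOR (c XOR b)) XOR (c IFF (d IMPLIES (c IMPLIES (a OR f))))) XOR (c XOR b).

Substituting c=T, e=F, f=F, a=F, b=T, d=T:
f IMPLIES e = F IMPLIES F = T
f XOR c = F XOR T = T
e IFF (f XOR c) = F IFF T = F
(f IMPLIES e) IFF (e IFF (f XOR c)) = T IFF F = F
c XOR b = T XOR T = F
((f IMPLIES e) IFF (e IFF (f XOR c))) XOR (c XOR b) = F XOR F = F
a OR f = F OR F = F
c IMPLIES (a OR f) = T IMPLIES F = F
d IMPLIES (c IMPLIES (a OR f)) = T IMPLIES F = F
c IFF (d IMPLIES (c IMPLIES (a OR f))) = T IFF F = F
(((f IMPLIES e) IFF (e IFF (f XOR c))) XOR (c XOR b)) XOR (c IFF (d IMPLIES (c IMPLIES (a OR f)))) = F XOR F = F
NOT ((((f IMPLIES e) IFF (e IFF (f XOR c))) XOR (c XOR b)) XOR (c IFF (d IMPLIES (c IMPLIES (a OR f))))) = NOT F = T
c XOR b = T XOR T = F
NOT ((((f IMPLIES e) IFF (e IFF (f XOR c))) XOR (c XOR b)) XOR (c IFF (d IMPLIES (c IMPLIES (a OR f))))) XOR (c XOR b) = T XOR F = T

T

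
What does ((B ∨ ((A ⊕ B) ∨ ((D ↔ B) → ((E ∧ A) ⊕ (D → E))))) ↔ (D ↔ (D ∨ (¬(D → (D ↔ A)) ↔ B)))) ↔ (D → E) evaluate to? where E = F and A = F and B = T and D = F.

T

A ⊕ B = F ⊕ T = T
D ↔ B = F ↔ T = F
E ∧ A = F ∧ F = F
D → E = F → F = T
(E ∧ A) ⊕ (D → E) = F ⊕ T = T
(D ↔ B) → ((E ∧ A) ⊕ (D → E)) = F → T = T
(A ⊕ B) ∨ ((D ↔ B) → ((E ∧ A) ⊕ (D → E))) = T ∨ T = T
B ∨ ((A ⊕ B) ∨ ((D ↔ B) → ((E ∧ A) ⊕ (D → E)))) = T ∨ T = T
D ↔ A = F ↔ F = T
D → (D ↔ A) = F → T = T
¬(D → (D ↔ A)) = ¬T = F
¬(D → (D ↔ A)) ↔ B = F ↔ T = F
D ∨ (¬(D → (D ↔ A)) ↔ B) = F ∨ F = F
D ↔ (D ∨ (¬(D → (D ↔ A)) ↔ B)) = F ↔ F = T
(B ∨ ((A ⊕ B) ∨ ((D ↔ B) → ((E ∧ A) ⊕ (D → E))))) ↔ (D ↔ (D ∨ (¬(D → (D ↔ A)) ↔ B))) = T ↔ T = T
D → E = F → F = T
((B ∨ ((A ⊕ B) ∨ ((D ↔ B) → ((E ∧ A) ⊕ (D → E))))) ↔ (D ↔ (D ∨ (¬(D → (D ↔ A)) ↔ B)))) ↔ (D → E) = T ↔ T = T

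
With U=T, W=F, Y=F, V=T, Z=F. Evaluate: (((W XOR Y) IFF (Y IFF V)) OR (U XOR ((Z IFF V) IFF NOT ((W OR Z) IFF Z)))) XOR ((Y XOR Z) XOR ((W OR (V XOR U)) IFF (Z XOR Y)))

F

Substituting U=T, W=F, Y=F, V=T, Z=F:
W XOR Y = F XOR F = F
Y IFF V = F IFF T = F
(W XOR Y) IFF (Y IFF V) = F IFF F = T
Z IFF V = F IFF T = F
W OR Z = F OR F = F
(W OR Z) IFF Z = F IFF F = T
NOT ((W OR Z) IFF Z) = NOT T = F
(Z IFF V) IFF NOT ((W OR Z) IFF Z) = F IFF F = T
U XOR ((Z IFF V) IFF NOT ((W OR Z) IFF Z)) = T XOR T = F
((W XOR Y) IFF (Y IFF V)) OR (U XOR ((Z IFF V) IFF NOT ((W OR Z) IFF Z))) = T OR F = T
Y XOR Z = F XOR F = F
V XOR U = T XOR T = F
W OR (V XOR U) = F OR F = F
Z XOR Y = F XOR F = F
(W OR (V XOR U)) IFF (Z XOR Y) = F IFF F = T
(Y XOR Z) XOR ((W OR (V XOR U)) IFF (Z XOR Y)) = F XOR T = T
(((W XOR Y) IFF (Y IFF V)) OR (U XOR ((Z IFF V) IFF NOT ((W OR Z) IFF Z)))) XOR ((Y XOR Z) XOR ((W OR (V XOR U)) IFF (Z XOR Y))) = T XOR T = F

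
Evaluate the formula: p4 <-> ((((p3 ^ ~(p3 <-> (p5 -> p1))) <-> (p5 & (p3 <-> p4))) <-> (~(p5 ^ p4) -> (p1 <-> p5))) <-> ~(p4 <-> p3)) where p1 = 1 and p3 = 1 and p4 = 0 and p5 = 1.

Substituting p1=1, p3=1, p4=0, p5=1:
p5 -> p1 = 1 -> 1 = 1
p3 <-> (p5 -> p1) = 1 <-> 1 = 1
~(p3 <-> (p5 -> p1)) = ~1 = 0
p3 ^ ~(p3 <-> (p5 -> p1)) = 1 ^ 0 = 1
p3 <-> p4 = 1 <-> 0 = 0
p5 & (p3 <-> p4) = 1 & 0 = 0
(p3 ^ ~(p3 <-> (p5 -> p1))) <-> (p5 & (p3 <-> p4)) = 1 <-> 0 = 0
p5 ^ p4 = 1 ^ 0 = 1
~(p5 ^ p4) = ~1 = 0
p1 <-> p5 = 1 <-> 1 = 1
~(p5 ^ p4) -> (p1 <-> p5) = 0 -> 1 = 1
((p3 ^ ~(p3 <-> (p5 -> p1))) <-> (p5 & (p3 <-> p4))) <-> (~(p5 ^ p4) -> (p1 <-> p5)) = 0 <-> 1 = 0
p4 <-> p3 = 0 <-> 1 = 0
~(p4 <-> p3) = ~0 = 1
(((p3 ^ ~(p3 <-> (p5 -> p1))) <-> (p5 & (p3 <-> p4))) <-> (~(p5 ^ p4) -> (p1 <-> p5))) <-> ~(p4 <-> p3) = 0 <-> 1 = 0
p4 <-> ((((p3 ^ ~(p3 <-> (p5 -> p1))) <-> (p5 & (p3 <-> p4))) <-> (~(p5 ^ p4) -> (p1 <-> p5))) <-> ~(p4 <-> p3)) = 0 <-> 0 = 1

1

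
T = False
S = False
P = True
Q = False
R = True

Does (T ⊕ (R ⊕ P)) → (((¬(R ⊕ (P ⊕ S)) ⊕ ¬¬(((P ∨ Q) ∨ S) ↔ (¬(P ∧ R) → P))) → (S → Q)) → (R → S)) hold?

R ⊕ P = True ⊕ True = False
T ⊕ (R ⊕ P) = False ⊕ False = False
P ⊕ S = True ⊕ False = True
R ⊕ (P ⊕ S) = True ⊕ True = False
¬(R ⊕ (P ⊕ S)) = ¬False = True
P ∨ Q = True ∨ False = True
(P ∨ Q) ∨ S = True ∨ False = True
P ∧ R = True ∧ True = True
¬(P ∧ R) = ¬True = False
¬(P ∧ R) → P = False → True = True
((P ∨ Q) ∨ S) ↔ (¬(P ∧ R) → P) = True ↔ True = True
¬(((P ∨ Q) ∨ S) ↔ (¬(P ∧ R) → P)) = ¬True = False
¬¬(((P ∨ Q) ∨ S) ↔ (¬(P ∧ R) → P)) = ¬False = True
¬(R ⊕ (P ⊕ S)) ⊕ ¬¬(((P ∨ Q) ∨ S) ↔ (¬(P ∧ R) → P)) = True ⊕ True = False
S → Q = False → False = True
(¬(R ⊕ (P ⊕ S)) ⊕ ¬¬(((P ∨ Q) ∨ S) ↔ (¬(P ∧ R) → P))) → (S → Q) = False → True = True
R → S = True → False = False
((¬(R ⊕ (P ⊕ S)) ⊕ ¬¬(((P ∨ Q) ∨ S) ↔ (¬(P ∧ R) → P))) → (S → Q)) → (R → S) = True → False = False
(T ⊕ (R ⊕ P)) → (((¬(R ⊕ (P ⊕ S)) ⊕ ¬¬(((P ∨ Q) ∨ S) ↔ (¬(P ∧ R) → P))) → (S → Q)) → (R → S)) = False → False = True

True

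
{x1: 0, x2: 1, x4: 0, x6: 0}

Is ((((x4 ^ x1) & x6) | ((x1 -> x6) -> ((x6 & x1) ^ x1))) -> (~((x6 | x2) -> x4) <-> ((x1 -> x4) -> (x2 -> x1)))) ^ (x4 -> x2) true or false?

Substituting x1=0, x2=1, x4=0, x6=0:
x4 ^ x1 = 0 ^ 0 = 0
(x4 ^ x1) & x6 = 0 & 0 = 0
x1 -> x6 = 0 -> 0 = 1
x6 & x1 = 0 & 0 = 0
(x6 & x1) ^ x1 = 0 ^ 0 = 0
(x1 -> x6) -> ((x6 & x1) ^ x1) = 1 -> 0 = 0
((x4 ^ x1) & x6) | ((x1 -> x6) -> ((x6 & x1) ^ x1)) = 0 | 0 = 0
x6 | x2 = 0 | 1 = 1
(x6 | x2) -> x4 = 1 -> 0 = 0
~((x6 | x2) -> x4) = ~0 = 1
x1 -> x4 = 0 -> 0 = 1
x2 -> x1 = 1 -> 0 = 0
(x1 -> x4) -> (x2 -> x1) = 1 -> 0 = 0
~((x6 | x2) -> x4) <-> ((x1 -> x4) -> (x2 -> x1)) = 1 <-> 0 = 0
(((x4 ^ x1) & x6) | ((x1 -> x6) -> ((x6 & x1) ^ x1))) -> (~((x6 | x2) -> x4) <-> ((x1 -> x4) -> (x2 -> x1))) = 0 -> 0 = 1
x4 -> x2 = 0 -> 1 = 1
((((x4 ^ x1) & x6) | ((x1 -> x6) -> ((x6 & x1) ^ x1))) -> (~((x6 | x2) -> x4) <-> ((x1 -> x4) -> (x2 -> x1)))) ^ (x4 -> x2) = 1 ^ 1 = 0

0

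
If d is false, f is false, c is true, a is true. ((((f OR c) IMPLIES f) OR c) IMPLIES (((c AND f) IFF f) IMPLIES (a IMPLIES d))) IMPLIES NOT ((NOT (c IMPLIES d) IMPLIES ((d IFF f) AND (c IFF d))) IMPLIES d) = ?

f OR c = false OR true = true
(f OR c) IMPLIES f = true IMPLIES false = false
((f OR c) IMPLIES f) OR c = false OR true = true
c AND f = true AND false = false
(c AND f) IFF f = false IFF false = true
a IMPLIES d = true IMPLIES false = false
((c AND f) IFF f) IMPLIES (a IMPLIES d) = true IMPLIES false = false
(((f OR c) IMPLIES f) OR c) IMPLIES (((c AND f) IFF f) IMPLIES (a IMPLIES d)) = true IMPLIES false = false
c IMPLIES d = true IMPLIES false = false
NOT (c IMPLIES d) = NOT false = true
d IFF f = false IFF false = true
c IFF d = true IFF false = false
(d IFF f) AND (c IFF d) = true AND false = false
NOT (c IMPLIES d) IMPLIES ((d IFF f) AND (c IFF d)) = true IMPLIES false = false
(NOT (c IMPLIES d) IMPLIES ((d IFF f) AND (c IFF d))) IMPLIES d = false IMPLIES false = true
NOT ((NOT (c IMPLIES d) IMPLIES ((d IFF f) AND (c IFF d))) IMPLIES d) = NOT true = false
((((f OR c) IMPLIES f) OR c) IMPLIES (((c AND f) IFF f) IMPLIES (a IMPLIES d))) IMPLIES NOT ((NOT (c IMPLIES d) IMPLIES ((d IFF f) AND (c IFF d))) IMPLIES d) = false IMPLIES false = true

true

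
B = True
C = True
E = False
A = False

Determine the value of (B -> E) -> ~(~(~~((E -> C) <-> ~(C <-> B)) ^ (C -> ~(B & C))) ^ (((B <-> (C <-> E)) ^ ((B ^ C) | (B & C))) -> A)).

True

B -> E = True -> False = False
E -> C = False -> True = True
C <-> B = True <-> True = True
~(C <-> B) = ~True = False
(E -> C) <-> ~(C <-> B) = True <-> False = False
~((E -> C) <-> ~(C <-> B)) = ~False = True
~~((E -> C) <-> ~(C <-> B)) = ~True = False
B & C = True & True = True
~(B & C) = ~True = False
C -> ~(B & C) = True -> False = False
~~((E -> C) <-> ~(C <-> B)) ^ (C -> ~(B & C)) = False ^ False = False
~(~~((E -> C) <-> ~(C <-> B)) ^ (C -> ~(B & C))) = ~False = True
C <-> E = True <-> False = False
B <-> (C <-> E) = True <-> False = False
B ^ C = True ^ True = False
B & C = True & True = True
(B ^ C) | (B & C) = False | True = True
(B <-> (C <-> E)) ^ ((B ^ C) | (B & C)) = False ^ True = True
((B <-> (C <-> E)) ^ ((B ^ C) | (B & C))) -> A = True -> False = False
~(~~((E -> C) <-> ~(C <-> B)) ^ (C -> ~(B & C))) ^ (((B <-> (C <-> E)) ^ ((B ^ C) | (B & C))) -> A) = True ^ False = True
~(~(~~((E -> C) <-> ~(C <-> B)) ^ (C -> ~(B & C))) ^ (((B <-> (C <-> E)) ^ ((B ^ C) | (B & C))) -> A)) = ~True = False
(B -> E) -> ~(~(~~((E -> C) <-> ~(C <-> B)) ^ (C -> ~(B & C))) ^ (((B <-> (C <-> E)) ^ ((B ^ C) | (B & C))) -> A)) = False -> False = True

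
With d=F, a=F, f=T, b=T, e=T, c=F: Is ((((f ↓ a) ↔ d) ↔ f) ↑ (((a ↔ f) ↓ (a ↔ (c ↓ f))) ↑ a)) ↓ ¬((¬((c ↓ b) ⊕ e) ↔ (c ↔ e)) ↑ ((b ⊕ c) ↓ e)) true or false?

Substituting d=F, a=F, f=T, b=T, e=T, c=F:
f ↓ a = T ↓ F = F
(f ↓ a) ↔ d = F ↔ F = T
((f ↓ a) ↔ d) ↔ f = T ↔ T = T
a ↔ f = F ↔ T = F
c ↓ f = F ↓ T = F
a ↔ (c ↓ f) = F ↔ F = T
(a ↔ f) ↓ (a ↔ (c ↓ f)) = F ↓ T = F
((a ↔ f) ↓ (a ↔ (c ↓ f))) ↑ a = F ↑ F = T
(((f ↓ a) ↔ d) ↔ f) ↑ (((a ↔ f) ↓ (a ↔ (c ↓ f))) ↑ a) = T ↑ T = F
c ↓ b = F ↓ T = F
(c ↓ b) ⊕ e = F ⊕ T = T
¬((c ↓ b) ⊕ e) = ¬T = F
c ↔ e = F ↔ T = F
¬((c ↓ b) ⊕ e) ↔ (c ↔ e) = F ↔ F = T
b ⊕ c = T ⊕ F = T
(b ⊕ c) ↓ e = T ↓ T = F
(¬((c ↓ b) ⊕ e) ↔ (c ↔ e)) ↑ ((b ⊕ c) ↓ e) = T ↑ F = T
¬((¬((c ↓ b) ⊕ e) ↔ (c ↔ e)) ↑ ((b ⊕ c) ↓ e)) = ¬T = F
((((f ↓ a) ↔ d) ↔ f) ↑ (((a ↔ f) ↓ (a ↔ (c ↓ f))) ↑ a)) ↓ ¬((¬((c ↓ b) ⊕ e) ↔ (c ↔ e)) ↑ ((b ⊕ c) ↓ e)) = F ↓ F = T

T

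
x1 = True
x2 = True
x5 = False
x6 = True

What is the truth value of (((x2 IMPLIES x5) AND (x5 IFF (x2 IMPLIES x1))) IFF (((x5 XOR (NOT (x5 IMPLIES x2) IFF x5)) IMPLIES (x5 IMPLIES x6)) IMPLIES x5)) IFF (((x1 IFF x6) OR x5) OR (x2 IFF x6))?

True

x2 IMPLIES x5 = True IMPLIES False = False
x2 IMPLIES x1 = True IMPLIES True = True
x5 IFF (x2 IMPLIES x1) = False IFF True = False
(x2 IMPLIES x5) AND (x5 IFF (x2 IMPLIES x1)) = False AND False = False
x5 IMPLIES x2 = False IMPLIES True = True
NOT (x5 IMPLIES x2) = NOT True = False
NOT (x5 IMPLIES x2) IFF x5 = False IFF False = True
x5 XOR (NOT (x5 IMPLIES x2) IFF x5) = False XOR True = True
x5 IMPLIES x6 = False IMPLIES True = True
(x5 XOR (NOT (x5 IMPLIES x2) IFF x5)) IMPLIES (x5 IMPLIES x6) = True IMPLIES True = True
((x5 XOR (NOT (x5 IMPLIES x2) IFF x5)) IMPLIES (x5 IMPLIES x6)) IMPLIES x5 = True IMPLIES False = False
((x2 IMPLIES x5) AND (x5 IFF (x2 IMPLIES x1))) IFF (((x5 XOR (NOT (x5 IMPLIES x2) IFF x5)) IMPLIES (x5 IMPLIES x6)) IMPLIES x5) = False IFF False = True
x1 IFF x6 = True IFF True = True
(x1 IFF x6) OR x5 = True OR False = True
x2 IFF x6 = True IFF True = True
((x1 IFF x6) OR x5) OR (x2 IFF x6) = True OR True = True
(((x2 IMPLIES x5) AND (x5 IFF (x2 IMPLIES x1))) IFF (((x5 XOR (NOT (x5 IMPLIES x2) IFF x5)) IMPLIES (x5 IMPLIES x6)) IMPLIES x5)) IFF (((x1 IFF x6) OR x5) OR (x2 IFF x6)) = True IFF True = True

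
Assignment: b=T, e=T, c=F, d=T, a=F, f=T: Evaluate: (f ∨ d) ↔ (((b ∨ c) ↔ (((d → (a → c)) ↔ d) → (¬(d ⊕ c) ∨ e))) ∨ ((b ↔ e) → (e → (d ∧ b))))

Substituting b=T, e=T, c=F, d=T, a=F, f=T:
f ∨ d = T ∨ T = T
b ∨ c = T ∨ F = T
a → c = F → F = T
d → (a → c) = T → T = T
(d → (a → c)) ↔ d = T ↔ T = T
d ⊕ c = T ⊕ F = T
¬(d ⊕ c) = ¬T = F
¬(d ⊕ c) ∨ e = F ∨ T = T
((d → (a → c)) ↔ d) → (¬(d ⊕ c) ∨ e) = T → T = T
(b ∨ c) ↔ (((d → (a → c)) ↔ d) → (¬(d ⊕ c) ∨ e)) = T ↔ T = T
b ↔ e = T ↔ T = T
d ∧ b = T ∧ T = T
e → (d ∧ b) = T → T = T
(b ↔ e) → (e → (d ∧ b)) = T → T = T
((b ∨ c) ↔ (((d → (a → c)) ↔ d) → (¬(d ⊕ c) ∨ e))) ∨ ((b ↔ e) → (e → (d ∧ b))) = T ∨ T = T
(f ∨ d) ↔ (((b ∨ c) ↔ (((d → (a → c)) ↔ d) → (¬(d ⊕ c) ∨ e))) ∨ ((b ↔ e) → (e → (d ∧ b)))) = T ↔ T = T

T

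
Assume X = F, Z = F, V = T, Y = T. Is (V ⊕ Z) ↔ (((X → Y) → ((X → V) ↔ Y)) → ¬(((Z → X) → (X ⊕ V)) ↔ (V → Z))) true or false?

Substituting X=F, Z=F, V=T, Y=T:
V ⊕ Z = T ⊕ F = T
X → Y = F → T = T
X → V = F → T = T
(X → V) ↔ Y = T ↔ T = T
(X → Y) → ((X → V) ↔ Y) = T → T = T
Z → X = F → F = T
X ⊕ V = F ⊕ T = T
(Z → X) → (X ⊕ V) = T → T = T
V → Z = T → F = F
((Z → X) → (X ⊕ V)) ↔ (V → Z) = T ↔ F = F
¬(((Z → X) → (X ⊕ V)) ↔ (V → Z)) = ¬F = T
((X → Y) → ((X → V) ↔ Y)) → ¬(((Z → X) → (X ⊕ V)) ↔ (V → Z)) = T → T = T
(V ⊕ Z) ↔ (((X → Y) → ((X → V) ↔ Y)) → ¬(((Z → X) → (X ⊕ V)) ↔ (V → Z))) = T ↔ T = T

T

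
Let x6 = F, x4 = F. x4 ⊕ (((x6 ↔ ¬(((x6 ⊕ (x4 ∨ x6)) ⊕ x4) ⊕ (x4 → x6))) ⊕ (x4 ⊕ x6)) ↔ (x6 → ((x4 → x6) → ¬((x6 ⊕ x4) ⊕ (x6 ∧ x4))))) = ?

T

Substituting x6=F, x4=F:
x4 ∨ x6 = F ∨ F = F
x6 ⊕ (x4 ∨ x6) = F ⊕ F = F
(x6 ⊕ (x4 ∨ x6)) ⊕ x4 = F ⊕ F = F
x4 → x6 = F → F = T
((x6 ⊕ (x4 ∨ x6)) ⊕ x4) ⊕ (x4 → x6) = F ⊕ T = T
¬(((x6 ⊕ (x4 ∨ x6)) ⊕ x4) ⊕ (x4 → x6)) = ¬T = F
x6 ↔ ¬(((x6 ⊕ (x4 ∨ x6)) ⊕ x4) ⊕ (x4 → x6)) = F ↔ F = T
x4 ⊕ x6 = F ⊕ F = F
(x6 ↔ ¬(((x6 ⊕ (x4 ∨ x6)) ⊕ x4) ⊕ (x4 → x6))) ⊕ (x4 ⊕ x6) = T ⊕ F = T
x4 → x6 = F → F = T
x6 ⊕ x4 = F ⊕ F = F
x6 ∧ x4 = F ∧ F = F
(x6 ⊕ x4) ⊕ (x6 ∧ x4) = F ⊕ F = F
¬((x6 ⊕ x4) ⊕ (x6 ∧ x4)) = ¬F = T
(x4 → x6) → ¬((x6 ⊕ x4) ⊕ (x6 ∧ x4)) = T → T = T
x6 → ((x4 → x6) → ¬((x6 ⊕ x4) ⊕ (x6 ∧ x4))) = F → T = T
((x6 ↔ ¬(((x6 ⊕ (x4 ∨ x6)) ⊕ x4) ⊕ (x4 → x6))) ⊕ (x4 ⊕ x6)) ↔ (x6 → ((x4 → x6) → ¬((x6 ⊕ x4) ⊕ (x6 ∧ x4)))) = T ↔ T = T
x4 ⊕ (((x6 ↔ ¬(((x6 ⊕ (x4 ∨ x6)) ⊕ x4) ⊕ (x4 → x6))) ⊕ (x4 ⊕ x6)) ↔ (x6 → ((x4 → x6) → ¬((x6 ⊕ x4) ⊕ (x6 ∧ x4))))) = F ⊕ T = T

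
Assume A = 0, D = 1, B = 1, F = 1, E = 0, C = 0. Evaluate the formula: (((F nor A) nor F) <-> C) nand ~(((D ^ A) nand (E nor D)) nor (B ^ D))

Substituting A=0, D=1, B=1, F=1, E=0, C=0:
F nor A = 1 nor 0 = 0
(F nor A) nor F = 0 nor 1 = 0
((F nor A) nor F) <-> C = 0 <-> 0 = 1
D ^ A = 1 ^ 0 = 1
E nor D = 0 nor 1 = 0
(D ^ A) nand (E nor D) = 1 nand 0 = 1
B ^ D = 1 ^ 1 = 0
((D ^ A) nand (E nor D)) nor (B ^ D) = 1 nor 0 = 0
~(((D ^ A) nand (E nor D)) nor (B ^ D)) = ~0 = 1
(((F nor A) nor F) <-> C) nand ~(((D ^ A) nand (E nor D)) nor (B ^ D)) = 1 nand 1 = 0

0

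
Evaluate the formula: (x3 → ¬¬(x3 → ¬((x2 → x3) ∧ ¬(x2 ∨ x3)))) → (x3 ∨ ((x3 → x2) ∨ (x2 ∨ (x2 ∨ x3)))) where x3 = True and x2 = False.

True

Substituting x3=True, x2=False:
x2 → x3 = False → True = True
x2 ∨ x3 = False ∨ True = True
¬(x2 ∨ x3) = ¬True = False
(x2 → x3) ∧ ¬(x2 ∨ x3) = True ∧ False = False
¬((x2 → x3) ∧ ¬(x2 ∨ x3)) = ¬False = True
x3 → ¬((x2 → x3) ∧ ¬(x2 ∨ x3)) = True → True = True
¬(x3 → ¬((x2 → x3) ∧ ¬(x2 ∨ x3))) = ¬True = False
¬¬(x3 → ¬((x2 → x3) ∧ ¬(x2 ∨ x3))) = ¬False = True
x3 → ¬¬(x3 → ¬((x2 → x3) ∧ ¬(x2 ∨ x3))) = True → True = True
x3 → x2 = True → False = False
x2 ∨ x3 = False ∨ True = True
x2 ∨ (x2 ∨ x3) = False ∨ True = True
(x3 → x2) ∨ (x2 ∨ (x2 ∨ x3)) = False ∨ True = True
x3 ∨ ((x3 → x2) ∨ (x2 ∨ (x2 ∨ x3))) = True ∨ True = True
(x3 → ¬¬(x3 → ¬((x2 → x3) ∧ ¬(x2 ∨ x3)))) → (x3 ∨ ((x3 → x2) ∨ (x2 ∨ (x2 ∨ x3)))) = True → True = True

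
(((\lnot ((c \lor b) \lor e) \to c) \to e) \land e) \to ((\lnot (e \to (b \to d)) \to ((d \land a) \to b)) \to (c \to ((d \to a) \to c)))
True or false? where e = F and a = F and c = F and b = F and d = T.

c \lor b = F \lor F = F
(c \lor b) \lor e = F \lor F = F
\lnot ((c \lor b) \lor e) = \lnot F = T
\lnot ((c \lor b) \lor e) \to c = T \to F = F
(\lnot ((c \lor b) \lor e) \to c) \to e = F \to F = T
((\lnot ((c \lor b) \lor e) \to c) \to e) \land e = T \land F = F
b \to d = F \to T = T
e \to (b \to d) = F \to T = T
\lnot (e \to (b \to d)) = \lnot T = F
d \land a = T \land F = F
(d \land a) \to b = F \to F = T
\lnot (e \to (b \to d)) \to ((d \land a) \to b) = F \to T = T
d \to a = T \to F = F
(d \to a) \to c = F \to F = T
c \to ((d \to a) \to c) = F \to T = T
(\lnot (e \to (b \to d)) \to ((d \land a) \to b)) \to (c \to ((d \to a) \to c)) = T \to T = T
(((\lnot ((c \lor b) \lor e) \to c) \to e) \land e) \to ((\lnot (e \to (b \to d)) \to ((d \land a) \to b)) \to (c \to ((d \to a) \to c))) = F \to T = T

T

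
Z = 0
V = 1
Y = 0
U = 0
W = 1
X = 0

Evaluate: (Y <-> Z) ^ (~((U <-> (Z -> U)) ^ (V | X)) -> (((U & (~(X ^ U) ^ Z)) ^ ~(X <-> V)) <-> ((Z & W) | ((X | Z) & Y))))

Y <-> Z = 0 <-> 0 = 1
Z -> U = 0 -> 0 = 1
U <-> (Z -> U) = 0 <-> 1 = 0
V | X = 1 | 0 = 1
(U <-> (Z -> U)) ^ (V | X) = 0 ^ 1 = 1
~((U <-> (Z -> U)) ^ (V | X)) = ~1 = 0
X ^ U = 0 ^ 0 = 0
~(X ^ U) = ~0 = 1
~(X ^ U) ^ Z = 1 ^ 0 = 1
U & (~(X ^ U) ^ Z) = 0 & 1 = 0
X <-> V = 0 <-> 1 = 0
~(X <-> V) = ~0 = 1
(U & (~(X ^ U) ^ Z)) ^ ~(X <-> V) = 0 ^ 1 = 1
Z & W = 0 & 1 = 0
X | Z = 0 | 0 = 0
(X | Z) & Y = 0 & 0 = 0
(Z & W) | ((X | Z) & Y) = 0 | 0 = 0
((U & (~(X ^ U) ^ Z)) ^ ~(X <-> V)) <-> ((Z & W) | ((X | Z) & Y)) = 1 <-> 0 = 0
~((U <-> (Z -> U)) ^ (V | X)) -> (((U & (~(X ^ U) ^ Z)) ^ ~(X <-> V)) <-> ((Z & W) | ((X | Z) & Y))) = 0 -> 0 = 1
(Y <-> Z) ^ (~((U <-> (Z -> U)) ^ (V | X)) -> (((U & (~(X ^ U) ^ Z)) ^ ~(X <-> V)) <-> ((Z & W) | ((X | Z) & Y)))) = 1 ^ 1 = 0

0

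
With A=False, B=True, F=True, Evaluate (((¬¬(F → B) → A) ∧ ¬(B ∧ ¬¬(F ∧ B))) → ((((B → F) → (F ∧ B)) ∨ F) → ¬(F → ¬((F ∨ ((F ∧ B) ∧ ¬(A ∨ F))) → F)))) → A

F → B = True → True = True
¬(F → B) = ¬True = False
¬¬(F → B) = ¬False = True
¬¬(F → B) → A = True → False = False
F ∧ B = True ∧ True = True
¬(F ∧ B) = ¬True = False
¬¬(F ∧ B) = ¬False = True
B ∧ ¬¬(F ∧ B) = True ∧ True = True
¬(B ∧ ¬¬(F ∧ B)) = ¬True = False
(¬¬(F → B) → A) ∧ ¬(B ∧ ¬¬(F ∧ B)) = False ∧ False = False
B → F = True → True = True
F ∧ B = True ∧ True = True
(B → F) → (F ∧ B) = True → True = True
((B → F) → (F ∧ B)) ∨ F = True ∨ True = True
F ∧ B = True ∧ True = True
A ∨ F = False ∨ True = True
¬(A ∨ F) = ¬True = False
(F ∧ B) ∧ ¬(A ∨ F) = True ∧ False = False
F ∨ ((F ∧ B) ∧ ¬(A ∨ F)) = True ∨ False = True
(F ∨ ((F ∧ B) ∧ ¬(A ∨ F))) → F = True → True = True
¬((F ∨ ((F ∧ B) ∧ ¬(A ∨ F))) → F) = ¬True = False
F → ¬((F ∨ ((F ∧ B) ∧ ¬(A ∨ F))) → F) = True → False = False
¬(F → ¬((F ∨ ((F ∧ B) ∧ ¬(A ∨ F))) → F)) = ¬False = True
(((B → F) → (F ∧ B)) ∨ F) → ¬(F → ¬((F ∨ ((F ∧ B) ∧ ¬(A ∨ F))) → F)) = True → True = True
((¬¬(F → B) → A) ∧ ¬(B ∧ ¬¬(F ∧ B))) → ((((B → F) → (F ∧ B)) ∨ F) → ¬(F → ¬((F ∨ ((F ∧ B) ∧ ¬(A ∨ F))) → F))) = False → True = True
(((¬¬(F → B) → A) ∧ ¬(B ∧ ¬¬(F ∧ B))) → ((((B → F) → (F ∧ B)) ∨ F) → ¬(F → ¬((F ∨ ((F ∧ B) ∧ ¬(A ∨ F))) → F)))) → A = True → False = False

False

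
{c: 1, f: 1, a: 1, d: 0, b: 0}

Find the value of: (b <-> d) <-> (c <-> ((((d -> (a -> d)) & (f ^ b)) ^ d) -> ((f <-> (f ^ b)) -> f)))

b <-> d = 0 <-> 0 = 1
a -> d = 1 -> 0 = 0
d -> (a -> d) = 0 -> 0 = 1
f ^ b = 1 ^ 0 = 1
(d -> (a -> d)) & (f ^ b) = 1 & 1 = 1
((d -> (a -> d)) & (f ^ b)) ^ d = 1 ^ 0 = 1
f ^ b = 1 ^ 0 = 1
f <-> (f ^ b) = 1 <-> 1 = 1
(f <-> (f ^ b)) -> f = 1 -> 1 = 1
(((d -> (a -> d)) & (f ^ b)) ^ d) -> ((f <-> (f ^ b)) -> f) = 1 -> 1 = 1
c <-> ((((d -> (a -> d)) & (f ^ b)) ^ d) -> ((f <-> (f ^ b)) -> f)) = 1 <-> 1 = 1
(b <-> d) <-> (c <-> ((((d -> (a -> d)) & (f ^ b)) ^ d) -> ((f <-> (f ^ b)) -> f))) = 1 <-> 1 = 1

1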